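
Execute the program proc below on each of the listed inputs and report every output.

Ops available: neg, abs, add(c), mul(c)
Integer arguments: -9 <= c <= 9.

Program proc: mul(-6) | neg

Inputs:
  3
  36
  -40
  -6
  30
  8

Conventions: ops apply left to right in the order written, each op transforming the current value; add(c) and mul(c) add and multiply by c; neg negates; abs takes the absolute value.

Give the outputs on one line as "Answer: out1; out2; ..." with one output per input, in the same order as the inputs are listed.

18; 216; -240; -36; 180; 48

Execution, op by op:
  3 -> -18 -> 18
  36 -> -216 -> 216
  -40 -> 240 -> -240
  -6 -> 36 -> -36
  30 -> -180 -> 180
  8 -> -48 -> 48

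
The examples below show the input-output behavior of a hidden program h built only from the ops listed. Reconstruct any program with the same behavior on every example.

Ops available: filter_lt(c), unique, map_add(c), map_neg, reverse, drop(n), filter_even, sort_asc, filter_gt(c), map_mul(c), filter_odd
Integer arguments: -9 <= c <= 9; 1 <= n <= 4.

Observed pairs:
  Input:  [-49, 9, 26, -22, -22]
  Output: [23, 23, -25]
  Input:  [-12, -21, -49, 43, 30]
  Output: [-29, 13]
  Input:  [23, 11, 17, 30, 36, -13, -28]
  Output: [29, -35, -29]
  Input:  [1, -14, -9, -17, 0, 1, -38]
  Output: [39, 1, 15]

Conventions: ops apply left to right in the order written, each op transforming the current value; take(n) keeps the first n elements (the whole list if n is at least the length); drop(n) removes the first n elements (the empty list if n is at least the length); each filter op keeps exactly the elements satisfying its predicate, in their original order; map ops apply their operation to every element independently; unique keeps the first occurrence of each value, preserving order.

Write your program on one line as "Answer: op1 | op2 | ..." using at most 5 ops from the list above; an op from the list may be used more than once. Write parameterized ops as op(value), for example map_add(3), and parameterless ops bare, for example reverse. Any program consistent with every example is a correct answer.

reverse | filter_even | map_neg | map_add(-8) | map_add(9)

Check, running the answer program on each example:
  [-49, 9, 26, -22, -22] -> [-22, -22, 26, 9, -49] -> [-22, -22, 26] -> [22, 22, -26] -> [14, 14, -34] -> [23, 23, -25]
  [-12, -21, -49, 43, 30] -> [30, 43, -49, -21, -12] -> [30, -12] -> [-30, 12] -> [-38, 4] -> [-29, 13]
  [23, 11, 17, 30, 36, -13, -28] -> [-28, -13, 36, 30, 17, 11, 23] -> [-28, 36, 30] -> [28, -36, -30] -> [20, -44, -38] -> [29, -35, -29]
  [1, -14, -9, -17, 0, 1, -38] -> [-38, 1, 0, -17, -9, -14, 1] -> [-38, 0, -14] -> [38, 0, 14] -> [30, -8, 6] -> [39, 1, 15]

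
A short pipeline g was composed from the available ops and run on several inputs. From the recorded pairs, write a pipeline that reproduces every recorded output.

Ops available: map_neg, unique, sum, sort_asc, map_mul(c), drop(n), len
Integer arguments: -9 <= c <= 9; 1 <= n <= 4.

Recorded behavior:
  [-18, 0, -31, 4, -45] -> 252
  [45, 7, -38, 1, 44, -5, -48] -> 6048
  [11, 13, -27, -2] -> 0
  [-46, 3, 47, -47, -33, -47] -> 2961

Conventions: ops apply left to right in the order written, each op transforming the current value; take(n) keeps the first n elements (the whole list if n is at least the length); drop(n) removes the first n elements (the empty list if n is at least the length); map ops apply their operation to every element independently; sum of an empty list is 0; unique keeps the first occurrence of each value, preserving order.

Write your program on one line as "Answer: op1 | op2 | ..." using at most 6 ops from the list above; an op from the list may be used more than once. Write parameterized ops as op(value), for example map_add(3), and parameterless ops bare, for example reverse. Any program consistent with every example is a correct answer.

sort_asc | unique | map_mul(9) | map_mul(7) | drop(4) | sum

Check, running the answer program on each example:
  [-18, 0, -31, 4, -45] -> [-45, -31, -18, 0, 4] -> [-45, -31, -18, 0, 4] -> [-405, -279, -162, 0, 36] -> [-2835, -1953, -1134, 0, 252] -> [252] -> 252
  [45, 7, -38, 1, 44, -5, -48] -> [-48, -38, -5, 1, 7, 44, 45] -> [-48, -38, -5, 1, 7, 44, 45] -> [-432, -342, -45, 9, 63, 396, 405] -> [-3024, -2394, -315, 63, 441, 2772, 2835] -> [441, 2772, 2835] -> 6048
  [11, 13, -27, -2] -> [-27, -2, 11, 13] -> [-27, -2, 11, 13] -> [-243, -18, 99, 117] -> [-1701, -126, 693, 819] -> [] -> 0
  [-46, 3, 47, -47, -33, -47] -> [-47, -47, -46, -33, 3, 47] -> [-47, -46, -33, 3, 47] -> [-423, -414, -297, 27, 423] -> [-2961, -2898, -2079, 189, 2961] -> [2961] -> 2961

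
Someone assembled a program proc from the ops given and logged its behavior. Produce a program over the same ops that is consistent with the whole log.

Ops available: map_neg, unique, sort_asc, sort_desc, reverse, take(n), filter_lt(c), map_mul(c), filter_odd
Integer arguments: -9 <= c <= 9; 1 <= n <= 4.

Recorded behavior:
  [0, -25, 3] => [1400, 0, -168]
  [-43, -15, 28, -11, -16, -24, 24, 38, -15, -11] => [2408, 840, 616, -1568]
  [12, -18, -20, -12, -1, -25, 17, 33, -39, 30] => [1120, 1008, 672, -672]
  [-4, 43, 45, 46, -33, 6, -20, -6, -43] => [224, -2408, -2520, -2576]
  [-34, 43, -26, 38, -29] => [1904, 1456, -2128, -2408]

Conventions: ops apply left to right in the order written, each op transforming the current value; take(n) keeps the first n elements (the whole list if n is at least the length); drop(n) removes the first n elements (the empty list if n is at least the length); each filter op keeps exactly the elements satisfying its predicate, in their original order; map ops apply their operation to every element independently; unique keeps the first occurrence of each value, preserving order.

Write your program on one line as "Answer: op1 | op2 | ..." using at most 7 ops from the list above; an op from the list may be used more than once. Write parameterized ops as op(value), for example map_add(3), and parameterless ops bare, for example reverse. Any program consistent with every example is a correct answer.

unique | map_neg | take(4) | sort_desc | map_mul(-8) | map_mul(-7)

Check, running the answer program on each example:
  [0, -25, 3] -> [0, -25, 3] -> [0, 25, -3] -> [0, 25, -3] -> [25, 0, -3] -> [-200, 0, 24] -> [1400, 0, -168]
  [-43, -15, 28, -11, -16, -24, 24, 38, -15, -11] -> [-43, -15, 28, -11, -16, -24, 24, 38] -> [43, 15, -28, 11, 16, 24, -24, -38] -> [43, 15, -28, 11] -> [43, 15, 11, -28] -> [-344, -120, -88, 224] -> [2408, 840, 616, -1568]
  [12, -18, -20, -12, -1, -25, 17, 33, -39, 30] -> [12, -18, -20, -12, -1, -25, 17, 33, -39, 30] -> [-12, 18, 20, 12, 1, 25, -17, -33, 39, -30] -> [-12, 18, 20, 12] -> [20, 18, 12, -12] -> [-160, -144, -96, 96] -> [1120, 1008, 672, -672]
  [-4, 43, 45, 46, -33, 6, -20, -6, -43] -> [-4, 43, 45, 46, -33, 6, -20, -6, -43] -> [4, -43, -45, -46, 33, -6, 20, 6, 43] -> [4, -43, -45, -46] -> [4, -43, -45, -46] -> [-32, 344, 360, 368] -> [224, -2408, -2520, -2576]
  [-34, 43, -26, 38, -29] -> [-34, 43, -26, 38, -29] -> [34, -43, 26, -38, 29] -> [34, -43, 26, -38] -> [34, 26, -38, -43] -> [-272, -208, 304, 344] -> [1904, 1456, -2128, -2408]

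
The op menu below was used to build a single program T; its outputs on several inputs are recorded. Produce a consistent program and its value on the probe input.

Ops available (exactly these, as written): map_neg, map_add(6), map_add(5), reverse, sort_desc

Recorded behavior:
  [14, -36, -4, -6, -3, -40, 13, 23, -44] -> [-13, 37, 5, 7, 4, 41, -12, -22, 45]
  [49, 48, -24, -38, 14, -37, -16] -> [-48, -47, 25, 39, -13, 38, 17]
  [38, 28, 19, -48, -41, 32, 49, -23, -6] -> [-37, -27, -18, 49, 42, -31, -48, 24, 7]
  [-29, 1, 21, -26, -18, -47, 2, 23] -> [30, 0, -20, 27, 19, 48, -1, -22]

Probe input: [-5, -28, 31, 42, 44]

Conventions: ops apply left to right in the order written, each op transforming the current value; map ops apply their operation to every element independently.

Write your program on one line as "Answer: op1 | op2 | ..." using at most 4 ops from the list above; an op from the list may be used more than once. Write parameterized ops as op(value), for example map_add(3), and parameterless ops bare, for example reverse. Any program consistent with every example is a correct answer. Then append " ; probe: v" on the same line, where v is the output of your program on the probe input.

map_add(5) | map_neg | map_add(6) ; probe: [6, 29, -30, -41, -43]

Check, running the answer program on each example:
  [14, -36, -4, -6, -3, -40, 13, 23, -44] -> [19, -31, 1, -1, 2, -35, 18, 28, -39] -> [-19, 31, -1, 1, -2, 35, -18, -28, 39] -> [-13, 37, 5, 7, 4, 41, -12, -22, 45]
  [49, 48, -24, -38, 14, -37, -16] -> [54, 53, -19, -33, 19, -32, -11] -> [-54, -53, 19, 33, -19, 32, 11] -> [-48, -47, 25, 39, -13, 38, 17]
  [38, 28, 19, -48, -41, 32, 49, -23, -6] -> [43, 33, 24, -43, -36, 37, 54, -18, -1] -> [-43, -33, -24, 43, 36, -37, -54, 18, 1] -> [-37, -27, -18, 49, 42, -31, -48, 24, 7]
  [-29, 1, 21, -26, -18, -47, 2, 23] -> [-24, 6, 26, -21, -13, -42, 7, 28] -> [24, -6, -26, 21, 13, 42, -7, -28] -> [30, 0, -20, 27, 19, 48, -1, -22]
  probe: [-5, -28, 31, 42, 44] -> [0, -23, 36, 47, 49] -> [0, 23, -36, -47, -49] -> [6, 29, -30, -41, -43]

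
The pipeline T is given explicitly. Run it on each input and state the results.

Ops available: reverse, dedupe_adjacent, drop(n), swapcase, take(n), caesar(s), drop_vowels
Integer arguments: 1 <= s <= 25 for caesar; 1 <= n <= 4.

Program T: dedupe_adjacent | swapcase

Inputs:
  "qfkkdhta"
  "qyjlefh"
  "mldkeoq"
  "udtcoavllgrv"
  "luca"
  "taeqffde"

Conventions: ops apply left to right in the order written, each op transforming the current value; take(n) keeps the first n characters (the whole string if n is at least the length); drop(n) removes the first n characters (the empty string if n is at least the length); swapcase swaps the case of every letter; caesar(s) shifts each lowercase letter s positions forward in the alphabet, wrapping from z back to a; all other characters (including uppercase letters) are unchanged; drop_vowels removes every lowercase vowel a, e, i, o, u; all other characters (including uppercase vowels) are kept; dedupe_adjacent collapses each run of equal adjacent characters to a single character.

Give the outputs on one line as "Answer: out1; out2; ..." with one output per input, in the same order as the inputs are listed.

Execution, op by op:
  "qfkkdhta" -> "qfkdhta" -> "QFKDHTA"
  "qyjlefh" -> "qyjlefh" -> "QYJLEFH"
  "mldkeoq" -> "mldkeoq" -> "MLDKEOQ"
  "udtcoavllgrv" -> "udtcoavlgrv" -> "UDTCOAVLGRV"
  "luca" -> "luca" -> "LUCA"
  "taeqffde" -> "taeqfde" -> "TAEQFDE"

"QFKDHTA"; "QYJLEFH"; "MLDKEOQ"; "UDTCOAVLGRV"; "LUCA"; "TAEQFDE"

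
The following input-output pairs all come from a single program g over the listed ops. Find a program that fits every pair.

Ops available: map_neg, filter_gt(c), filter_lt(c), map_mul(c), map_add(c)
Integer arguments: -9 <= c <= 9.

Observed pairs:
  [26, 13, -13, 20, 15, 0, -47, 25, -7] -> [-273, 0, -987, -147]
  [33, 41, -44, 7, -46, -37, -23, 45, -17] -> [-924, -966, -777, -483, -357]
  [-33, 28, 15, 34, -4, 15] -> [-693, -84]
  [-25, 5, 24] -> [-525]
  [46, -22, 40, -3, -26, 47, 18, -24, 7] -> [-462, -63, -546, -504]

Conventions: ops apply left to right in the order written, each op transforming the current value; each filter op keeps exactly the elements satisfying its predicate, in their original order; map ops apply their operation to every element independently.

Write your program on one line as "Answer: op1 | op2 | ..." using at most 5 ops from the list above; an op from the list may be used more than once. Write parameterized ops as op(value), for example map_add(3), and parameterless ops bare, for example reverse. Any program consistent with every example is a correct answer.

map_mul(-3) | filter_gt(-1) | map_neg | map_mul(7)

Check, running the answer program on each example:
  [26, 13, -13, 20, 15, 0, -47, 25, -7] -> [-78, -39, 39, -60, -45, 0, 141, -75, 21] -> [39, 0, 141, 21] -> [-39, 0, -141, -21] -> [-273, 0, -987, -147]
  [33, 41, -44, 7, -46, -37, -23, 45, -17] -> [-99, -123, 132, -21, 138, 111, 69, -135, 51] -> [132, 138, 111, 69, 51] -> [-132, -138, -111, -69, -51] -> [-924, -966, -777, -483, -357]
  [-33, 28, 15, 34, -4, 15] -> [99, -84, -45, -102, 12, -45] -> [99, 12] -> [-99, -12] -> [-693, -84]
  [-25, 5, 24] -> [75, -15, -72] -> [75] -> [-75] -> [-525]
  [46, -22, 40, -3, -26, 47, 18, -24, 7] -> [-138, 66, -120, 9, 78, -141, -54, 72, -21] -> [66, 9, 78, 72] -> [-66, -9, -78, -72] -> [-462, -63, -546, -504]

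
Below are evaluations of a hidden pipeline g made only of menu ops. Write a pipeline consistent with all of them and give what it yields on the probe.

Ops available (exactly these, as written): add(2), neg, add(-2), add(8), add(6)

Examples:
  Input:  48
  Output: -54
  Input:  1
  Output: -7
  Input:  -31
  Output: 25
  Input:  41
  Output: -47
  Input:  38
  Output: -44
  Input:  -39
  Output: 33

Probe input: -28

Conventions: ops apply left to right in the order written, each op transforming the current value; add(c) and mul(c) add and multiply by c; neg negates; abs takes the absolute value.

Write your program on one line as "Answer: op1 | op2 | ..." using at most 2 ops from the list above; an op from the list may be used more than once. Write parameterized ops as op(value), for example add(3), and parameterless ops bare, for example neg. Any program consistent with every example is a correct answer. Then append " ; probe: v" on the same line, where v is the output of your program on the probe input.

add(6) | neg ; probe: 22

Check, running the answer program on each example:
  48 -> 54 -> -54
  1 -> 7 -> -7
  -31 -> -25 -> 25
  41 -> 47 -> -47
  38 -> 44 -> -44
  -39 -> -33 -> 33
  probe: -28 -> -22 -> 22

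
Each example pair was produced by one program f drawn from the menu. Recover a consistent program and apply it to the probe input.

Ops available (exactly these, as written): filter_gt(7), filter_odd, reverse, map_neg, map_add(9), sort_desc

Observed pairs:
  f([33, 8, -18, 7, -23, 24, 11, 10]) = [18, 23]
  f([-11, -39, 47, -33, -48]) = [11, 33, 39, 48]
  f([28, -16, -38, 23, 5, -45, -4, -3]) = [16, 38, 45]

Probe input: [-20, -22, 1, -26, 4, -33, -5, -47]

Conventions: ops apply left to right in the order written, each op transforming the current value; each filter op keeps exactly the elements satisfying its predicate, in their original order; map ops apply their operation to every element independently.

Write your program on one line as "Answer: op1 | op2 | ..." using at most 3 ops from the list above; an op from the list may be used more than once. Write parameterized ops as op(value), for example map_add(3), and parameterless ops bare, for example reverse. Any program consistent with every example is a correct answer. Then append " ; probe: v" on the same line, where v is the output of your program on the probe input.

sort_desc | map_neg | filter_gt(7) ; probe: [20, 22, 26, 33, 47]

Check, running the answer program on each example:
  [33, 8, -18, 7, -23, 24, 11, 10] -> [33, 24, 11, 10, 8, 7, -18, -23] -> [-33, -24, -11, -10, -8, -7, 18, 23] -> [18, 23]
  [-11, -39, 47, -33, -48] -> [47, -11, -33, -39, -48] -> [-47, 11, 33, 39, 48] -> [11, 33, 39, 48]
  [28, -16, -38, 23, 5, -45, -4, -3] -> [28, 23, 5, -3, -4, -16, -38, -45] -> [-28, -23, -5, 3, 4, 16, 38, 45] -> [16, 38, 45]
  probe: [-20, -22, 1, -26, 4, -33, -5, -47] -> [4, 1, -5, -20, -22, -26, -33, -47] -> [-4, -1, 5, 20, 22, 26, 33, 47] -> [20, 22, 26, 33, 47]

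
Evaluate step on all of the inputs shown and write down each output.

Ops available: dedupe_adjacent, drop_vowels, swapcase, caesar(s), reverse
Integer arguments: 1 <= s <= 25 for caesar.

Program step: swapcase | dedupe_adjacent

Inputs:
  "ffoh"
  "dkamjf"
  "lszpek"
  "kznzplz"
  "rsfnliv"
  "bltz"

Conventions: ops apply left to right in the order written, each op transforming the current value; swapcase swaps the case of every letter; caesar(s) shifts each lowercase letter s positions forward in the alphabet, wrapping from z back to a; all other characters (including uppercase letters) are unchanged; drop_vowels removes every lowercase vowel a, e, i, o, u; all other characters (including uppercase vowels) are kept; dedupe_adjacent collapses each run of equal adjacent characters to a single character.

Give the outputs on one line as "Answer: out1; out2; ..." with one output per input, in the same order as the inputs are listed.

Execution, op by op:
  "ffoh" -> "FFOH" -> "FOH"
  "dkamjf" -> "DKAMJF" -> "DKAMJF"
  "lszpek" -> "LSZPEK" -> "LSZPEK"
  "kznzplz" -> "KZNZPLZ" -> "KZNZPLZ"
  "rsfnliv" -> "RSFNLIV" -> "RSFNLIV"
  "bltz" -> "BLTZ" -> "BLTZ"

"FOH"; "DKAMJF"; "LSZPEK"; "KZNZPLZ"; "RSFNLIV"; "BLTZ"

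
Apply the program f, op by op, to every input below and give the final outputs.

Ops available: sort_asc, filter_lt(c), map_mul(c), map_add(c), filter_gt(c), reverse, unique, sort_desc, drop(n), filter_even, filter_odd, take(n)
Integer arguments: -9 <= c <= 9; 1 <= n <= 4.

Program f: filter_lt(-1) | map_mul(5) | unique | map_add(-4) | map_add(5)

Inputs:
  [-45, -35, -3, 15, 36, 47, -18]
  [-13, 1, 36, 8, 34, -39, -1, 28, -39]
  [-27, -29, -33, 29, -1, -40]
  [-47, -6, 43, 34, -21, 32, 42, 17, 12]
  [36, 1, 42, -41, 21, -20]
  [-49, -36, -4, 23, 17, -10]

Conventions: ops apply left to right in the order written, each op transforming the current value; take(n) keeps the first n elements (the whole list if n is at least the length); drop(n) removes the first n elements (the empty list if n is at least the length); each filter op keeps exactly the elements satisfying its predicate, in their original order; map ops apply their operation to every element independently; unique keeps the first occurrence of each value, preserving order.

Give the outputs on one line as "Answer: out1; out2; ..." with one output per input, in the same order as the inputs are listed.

[-224, -174, -14, -89]; [-64, -194]; [-134, -144, -164, -199]; [-234, -29, -104]; [-204, -99]; [-244, -179, -19, -49]

Execution, op by op:
  [-45, -35, -3, 15, 36, 47, -18] -> [-45, -35, -3, -18] -> [-225, -175, -15, -90] -> [-225, -175, -15, -90] -> [-229, -179, -19, -94] -> [-224, -174, -14, -89]
  [-13, 1, 36, 8, 34, -39, -1, 28, -39] -> [-13, -39, -39] -> [-65, -195, -195] -> [-65, -195] -> [-69, -199] -> [-64, -194]
  [-27, -29, -33, 29, -1, -40] -> [-27, -29, -33, -40] -> [-135, -145, -165, -200] -> [-135, -145, -165, -200] -> [-139, -149, -169, -204] -> [-134, -144, -164, -199]
  [-47, -6, 43, 34, -21, 32, 42, 17, 12] -> [-47, -6, -21] -> [-235, -30, -105] -> [-235, -30, -105] -> [-239, -34, -109] -> [-234, -29, -104]
  [36, 1, 42, -41, 21, -20] -> [-41, -20] -> [-205, -100] -> [-205, -100] -> [-209, -104] -> [-204, -99]
  [-49, -36, -4, 23, 17, -10] -> [-49, -36, -4, -10] -> [-245, -180, -20, -50] -> [-245, -180, -20, -50] -> [-249, -184, -24, -54] -> [-244, -179, -19, -49]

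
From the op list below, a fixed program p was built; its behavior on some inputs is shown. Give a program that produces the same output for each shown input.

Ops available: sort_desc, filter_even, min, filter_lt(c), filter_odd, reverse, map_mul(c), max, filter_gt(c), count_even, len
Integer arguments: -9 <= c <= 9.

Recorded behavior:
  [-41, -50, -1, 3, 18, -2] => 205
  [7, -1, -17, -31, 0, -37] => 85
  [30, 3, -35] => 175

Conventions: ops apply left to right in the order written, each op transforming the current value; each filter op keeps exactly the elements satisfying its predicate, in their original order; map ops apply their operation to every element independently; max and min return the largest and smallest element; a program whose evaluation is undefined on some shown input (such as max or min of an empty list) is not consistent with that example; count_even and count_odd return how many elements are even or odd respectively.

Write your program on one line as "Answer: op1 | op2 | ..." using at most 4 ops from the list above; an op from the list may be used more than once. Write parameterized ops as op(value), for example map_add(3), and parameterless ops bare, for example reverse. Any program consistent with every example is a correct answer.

filter_lt(-8) | map_mul(-5) | reverse | min

Check, running the answer program on each example:
  [-41, -50, -1, 3, 18, -2] -> [-41, -50] -> [205, 250] -> [250, 205] -> 205
  [7, -1, -17, -31, 0, -37] -> [-17, -31, -37] -> [85, 155, 185] -> [185, 155, 85] -> 85
  [30, 3, -35] -> [-35] -> [175] -> [175] -> 175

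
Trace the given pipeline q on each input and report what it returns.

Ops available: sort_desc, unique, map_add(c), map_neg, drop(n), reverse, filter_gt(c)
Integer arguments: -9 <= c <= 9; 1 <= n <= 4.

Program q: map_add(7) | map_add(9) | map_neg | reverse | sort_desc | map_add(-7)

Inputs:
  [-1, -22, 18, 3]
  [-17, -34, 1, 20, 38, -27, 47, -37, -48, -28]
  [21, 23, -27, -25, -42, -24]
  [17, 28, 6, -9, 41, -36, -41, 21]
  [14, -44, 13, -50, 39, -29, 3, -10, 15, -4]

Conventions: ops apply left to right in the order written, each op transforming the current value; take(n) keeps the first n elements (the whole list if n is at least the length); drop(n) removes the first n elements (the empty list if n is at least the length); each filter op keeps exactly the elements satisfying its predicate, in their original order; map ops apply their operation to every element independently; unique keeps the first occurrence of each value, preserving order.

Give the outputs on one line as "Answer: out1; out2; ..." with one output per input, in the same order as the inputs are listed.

[-1, -22, -26, -41]; [25, 14, 11, 5, 4, -6, -24, -43, -61, -70]; [19, 4, 2, 1, -44, -46]; [18, 13, -14, -29, -40, -44, -51, -64]; [27, 21, 6, -13, -19, -26, -36, -37, -38, -62]

Execution, op by op:
  [-1, -22, 18, 3] -> [6, -15, 25, 10] -> [15, -6, 34, 19] -> [-15, 6, -34, -19] -> [-19, -34, 6, -15] -> [6, -15, -19, -34] -> [-1, -22, -26, -41]
  [-17, -34, 1, 20, 38, -27, 47, -37, -48, -28] -> [-10, -27, 8, 27, 45, -20, 54, -30, -41, -21] -> [-1, -18, 17, 36, 54, -11, 63, -21, -32, -12] -> [1, 18, -17, -36, -54, 11, -63, 21, 32, 12] -> [12, 32, 21, -63, 11, -54, -36, -17, 18, 1] -> [32, 21, 18, 12, 11, 1, -17, -36, -54, -63] -> [25, 14, 11, 5, 4, -6, -24, -43, -61, -70]
  [21, 23, -27, -25, -42, -24] -> [28, 30, -20, -18, -35, -17] -> [37, 39, -11, -9, -26, -8] -> [-37, -39, 11, 9, 26, 8] -> [8, 26, 9, 11, -39, -37] -> [26, 11, 9, 8, -37, -39] -> [19, 4, 2, 1, -44, -46]
  [17, 28, 6, -9, 41, -36, -41, 21] -> [24, 35, 13, -2, 48, -29, -34, 28] -> [33, 44, 22, 7, 57, -20, -25, 37] -> [-33, -44, -22, -7, -57, 20, 25, -37] -> [-37, 25, 20, -57, -7, -22, -44, -33] -> [25, 20, -7, -22, -33, -37, -44, -57] -> [18, 13, -14, -29, -40, -44, -51, -64]
  [14, -44, 13, -50, 39, -29, 3, -10, 15, -4] -> [21, -37, 20, -43, 46, -22, 10, -3, 22, 3] -> [30, -28, 29, -34, 55, -13, 19, 6, 31, 12] -> [-30, 28, -29, 34, -55, 13, -19, -6, -31, -12] -> [-12, -31, -6, -19, 13, -55, 34, -29, 28, -30] -> [34, 28, 13, -6, -12, -19, -29, -30, -31, -55] -> [27, 21, 6, -13, -19, -26, -36, -37, -38, -62]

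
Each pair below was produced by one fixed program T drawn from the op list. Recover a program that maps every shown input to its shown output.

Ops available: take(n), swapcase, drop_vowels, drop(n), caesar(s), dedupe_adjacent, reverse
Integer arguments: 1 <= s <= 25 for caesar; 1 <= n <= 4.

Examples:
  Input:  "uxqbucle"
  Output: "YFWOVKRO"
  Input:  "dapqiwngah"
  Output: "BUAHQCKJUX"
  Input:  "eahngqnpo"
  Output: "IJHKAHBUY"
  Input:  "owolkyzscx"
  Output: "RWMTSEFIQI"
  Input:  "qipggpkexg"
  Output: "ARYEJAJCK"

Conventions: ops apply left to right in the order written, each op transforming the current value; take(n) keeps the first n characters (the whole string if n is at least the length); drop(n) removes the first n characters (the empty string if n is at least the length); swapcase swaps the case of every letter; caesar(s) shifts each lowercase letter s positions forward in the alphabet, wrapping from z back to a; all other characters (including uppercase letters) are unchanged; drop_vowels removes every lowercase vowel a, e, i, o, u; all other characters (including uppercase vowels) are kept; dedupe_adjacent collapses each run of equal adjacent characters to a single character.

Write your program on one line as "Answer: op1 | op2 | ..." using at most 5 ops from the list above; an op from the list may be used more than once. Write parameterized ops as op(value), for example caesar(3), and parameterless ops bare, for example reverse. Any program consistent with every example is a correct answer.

reverse | caesar(20) | swapcase | dedupe_adjacent

Check, running the answer program on each example:
  "uxqbucle" -> "elcubqxu" -> "yfwovkro" -> "YFWOVKRO" -> "YFWOVKRO"
  "dapqiwngah" -> "hagnwiqpad" -> "buahqckjux" -> "BUAHQCKJUX" -> "BUAHQCKJUX"
  "eahngqnpo" -> "opnqgnhae" -> "ijhkahbuy" -> "IJHKAHBUY" -> "IJHKAHBUY"
  "owolkyzscx" -> "xcszyklowo" -> "rwmtsefiqi" -> "RWMTSEFIQI" -> "RWMTSEFIQI"
  "qipggpkexg" -> "gxekpggpiq" -> "aryejaajck" -> "ARYEJAAJCK" -> "ARYEJAJCK"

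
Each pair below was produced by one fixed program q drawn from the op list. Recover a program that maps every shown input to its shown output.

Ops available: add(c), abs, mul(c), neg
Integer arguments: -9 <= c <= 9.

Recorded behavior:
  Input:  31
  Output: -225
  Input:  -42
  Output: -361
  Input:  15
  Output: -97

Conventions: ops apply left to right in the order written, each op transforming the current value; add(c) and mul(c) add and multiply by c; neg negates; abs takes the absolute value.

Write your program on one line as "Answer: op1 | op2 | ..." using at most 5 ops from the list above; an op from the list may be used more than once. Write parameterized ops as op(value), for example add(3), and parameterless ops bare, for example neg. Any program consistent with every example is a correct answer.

add(-3) | mul(-8) | abs | neg | add(-1)

Check, running the answer program on each example:
  31 -> 28 -> -224 -> 224 -> -224 -> -225
  -42 -> -45 -> 360 -> 360 -> -360 -> -361
  15 -> 12 -> -96 -> 96 -> -96 -> -97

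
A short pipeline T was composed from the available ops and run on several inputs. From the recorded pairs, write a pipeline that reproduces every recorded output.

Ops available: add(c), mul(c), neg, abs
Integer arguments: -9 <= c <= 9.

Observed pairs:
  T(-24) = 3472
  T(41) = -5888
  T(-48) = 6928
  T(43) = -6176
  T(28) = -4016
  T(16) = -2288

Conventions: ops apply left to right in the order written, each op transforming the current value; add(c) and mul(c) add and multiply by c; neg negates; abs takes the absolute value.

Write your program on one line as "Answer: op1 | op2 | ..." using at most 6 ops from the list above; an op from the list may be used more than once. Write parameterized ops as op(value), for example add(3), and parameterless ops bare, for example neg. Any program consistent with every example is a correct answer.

mul(8) | mul(9) | add(-3) | add(-5) | neg | mul(2)

Check, running the answer program on each example:
  -24 -> -192 -> -1728 -> -1731 -> -1736 -> 1736 -> 3472
  41 -> 328 -> 2952 -> 2949 -> 2944 -> -2944 -> -5888
  -48 -> -384 -> -3456 -> -3459 -> -3464 -> 3464 -> 6928
  43 -> 344 -> 3096 -> 3093 -> 3088 -> -3088 -> -6176
  28 -> 224 -> 2016 -> 2013 -> 2008 -> -2008 -> -4016
  16 -> 128 -> 1152 -> 1149 -> 1144 -> -1144 -> -2288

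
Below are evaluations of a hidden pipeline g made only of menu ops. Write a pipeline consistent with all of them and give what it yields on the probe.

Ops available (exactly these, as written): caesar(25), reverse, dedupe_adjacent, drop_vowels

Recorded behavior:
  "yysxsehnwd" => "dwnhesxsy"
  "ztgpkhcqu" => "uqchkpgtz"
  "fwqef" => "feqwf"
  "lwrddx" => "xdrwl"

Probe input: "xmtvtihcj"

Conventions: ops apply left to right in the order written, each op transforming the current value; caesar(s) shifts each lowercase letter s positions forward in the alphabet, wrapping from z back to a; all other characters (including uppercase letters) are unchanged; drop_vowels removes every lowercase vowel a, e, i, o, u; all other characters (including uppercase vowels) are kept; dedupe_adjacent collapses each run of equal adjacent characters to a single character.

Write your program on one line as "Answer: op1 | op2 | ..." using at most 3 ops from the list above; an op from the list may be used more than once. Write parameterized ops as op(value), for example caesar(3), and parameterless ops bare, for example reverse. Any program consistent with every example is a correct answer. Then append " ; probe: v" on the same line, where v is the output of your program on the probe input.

dedupe_adjacent | reverse ; probe: "jchitvtmx"

Check, running the answer program on each example:
  "yysxsehnwd" -> "ysxsehnwd" -> "dwnhesxsy"
  "ztgpkhcqu" -> "ztgpkhcqu" -> "uqchkpgtz"
  "fwqef" -> "fwqef" -> "feqwf"
  "lwrddx" -> "lwrdx" -> "xdrwl"
  probe: "xmtvtihcj" -> "xmtvtihcj" -> "jchitvtmx"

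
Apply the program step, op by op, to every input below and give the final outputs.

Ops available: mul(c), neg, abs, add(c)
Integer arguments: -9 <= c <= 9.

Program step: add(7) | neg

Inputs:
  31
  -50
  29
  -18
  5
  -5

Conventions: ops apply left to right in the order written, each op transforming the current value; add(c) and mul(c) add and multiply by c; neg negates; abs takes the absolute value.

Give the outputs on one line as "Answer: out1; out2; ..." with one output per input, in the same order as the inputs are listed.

Execution, op by op:
  31 -> 38 -> -38
  -50 -> -43 -> 43
  29 -> 36 -> -36
  -18 -> -11 -> 11
  5 -> 12 -> -12
  -5 -> 2 -> -2

-38; 43; -36; 11; -12; -2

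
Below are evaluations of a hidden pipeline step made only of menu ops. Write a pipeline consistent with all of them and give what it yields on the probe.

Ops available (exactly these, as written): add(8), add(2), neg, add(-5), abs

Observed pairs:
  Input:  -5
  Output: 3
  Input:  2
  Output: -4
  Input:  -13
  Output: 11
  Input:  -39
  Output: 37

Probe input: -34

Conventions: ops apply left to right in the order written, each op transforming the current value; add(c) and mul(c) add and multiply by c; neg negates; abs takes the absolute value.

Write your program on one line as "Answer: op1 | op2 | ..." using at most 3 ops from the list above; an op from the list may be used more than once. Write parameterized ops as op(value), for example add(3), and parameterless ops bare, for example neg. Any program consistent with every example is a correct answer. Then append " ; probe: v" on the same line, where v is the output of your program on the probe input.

add(2) | neg ; probe: 32

Check, running the answer program on each example:
  -5 -> -3 -> 3
  2 -> 4 -> -4
  -13 -> -11 -> 11
  -39 -> -37 -> 37
  probe: -34 -> -32 -> 32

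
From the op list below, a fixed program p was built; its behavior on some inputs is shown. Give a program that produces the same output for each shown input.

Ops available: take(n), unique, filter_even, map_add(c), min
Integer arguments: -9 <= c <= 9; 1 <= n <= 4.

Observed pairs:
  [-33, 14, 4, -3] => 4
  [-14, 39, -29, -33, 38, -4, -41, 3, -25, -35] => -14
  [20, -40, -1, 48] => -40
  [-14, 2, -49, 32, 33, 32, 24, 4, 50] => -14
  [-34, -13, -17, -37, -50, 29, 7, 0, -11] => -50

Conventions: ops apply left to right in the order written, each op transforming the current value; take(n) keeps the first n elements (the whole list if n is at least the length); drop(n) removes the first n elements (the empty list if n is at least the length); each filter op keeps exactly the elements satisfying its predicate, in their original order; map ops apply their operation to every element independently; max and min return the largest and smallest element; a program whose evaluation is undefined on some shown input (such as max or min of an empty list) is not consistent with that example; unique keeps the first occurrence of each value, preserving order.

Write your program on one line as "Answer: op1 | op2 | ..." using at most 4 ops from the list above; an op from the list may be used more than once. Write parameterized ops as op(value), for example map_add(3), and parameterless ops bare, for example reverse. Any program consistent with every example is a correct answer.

filter_even | take(3) | min

Check, running the answer program on each example:
  [-33, 14, 4, -3] -> [14, 4] -> [14, 4] -> 4
  [-14, 39, -29, -33, 38, -4, -41, 3, -25, -35] -> [-14, 38, -4] -> [-14, 38, -4] -> -14
  [20, -40, -1, 48] -> [20, -40, 48] -> [20, -40, 48] -> -40
  [-14, 2, -49, 32, 33, 32, 24, 4, 50] -> [-14, 2, 32, 32, 24, 4, 50] -> [-14, 2, 32] -> -14
  [-34, -13, -17, -37, -50, 29, 7, 0, -11] -> [-34, -50, 0] -> [-34, -50, 0] -> -50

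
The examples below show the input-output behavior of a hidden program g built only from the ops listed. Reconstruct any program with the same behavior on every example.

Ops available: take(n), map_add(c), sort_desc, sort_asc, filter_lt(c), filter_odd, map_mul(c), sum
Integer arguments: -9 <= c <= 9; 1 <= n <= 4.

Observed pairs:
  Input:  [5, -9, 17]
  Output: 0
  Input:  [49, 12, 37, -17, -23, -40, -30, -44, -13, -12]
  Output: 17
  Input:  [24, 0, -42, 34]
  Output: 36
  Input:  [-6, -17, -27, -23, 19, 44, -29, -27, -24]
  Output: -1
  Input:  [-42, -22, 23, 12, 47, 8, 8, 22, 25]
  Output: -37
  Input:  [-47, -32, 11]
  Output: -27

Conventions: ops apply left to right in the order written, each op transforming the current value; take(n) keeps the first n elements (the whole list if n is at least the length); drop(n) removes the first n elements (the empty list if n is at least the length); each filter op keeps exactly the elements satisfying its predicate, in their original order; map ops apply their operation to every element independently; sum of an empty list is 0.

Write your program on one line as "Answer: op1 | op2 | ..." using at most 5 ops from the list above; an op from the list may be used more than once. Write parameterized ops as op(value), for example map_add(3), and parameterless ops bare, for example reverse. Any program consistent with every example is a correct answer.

take(4) | map_add(5) | filter_odd | sum

Check, running the answer program on each example:
  [5, -9, 17] -> [5, -9, 17] -> [10, -4, 22] -> [] -> 0
  [49, 12, 37, -17, -23, -40, -30, -44, -13, -12] -> [49, 12, 37, -17] -> [54, 17, 42, -12] -> [17] -> 17
  [24, 0, -42, 34] -> [24, 0, -42, 34] -> [29, 5, -37, 39] -> [29, 5, -37, 39] -> 36
  [-6, -17, -27, -23, 19, 44, -29, -27, -24] -> [-6, -17, -27, -23] -> [-1, -12, -22, -18] -> [-1] -> -1
  [-42, -22, 23, 12, 47, 8, 8, 22, 25] -> [-42, -22, 23, 12] -> [-37, -17, 28, 17] -> [-37, -17, 17] -> -37
  [-47, -32, 11] -> [-47, -32, 11] -> [-42, -27, 16] -> [-27] -> -27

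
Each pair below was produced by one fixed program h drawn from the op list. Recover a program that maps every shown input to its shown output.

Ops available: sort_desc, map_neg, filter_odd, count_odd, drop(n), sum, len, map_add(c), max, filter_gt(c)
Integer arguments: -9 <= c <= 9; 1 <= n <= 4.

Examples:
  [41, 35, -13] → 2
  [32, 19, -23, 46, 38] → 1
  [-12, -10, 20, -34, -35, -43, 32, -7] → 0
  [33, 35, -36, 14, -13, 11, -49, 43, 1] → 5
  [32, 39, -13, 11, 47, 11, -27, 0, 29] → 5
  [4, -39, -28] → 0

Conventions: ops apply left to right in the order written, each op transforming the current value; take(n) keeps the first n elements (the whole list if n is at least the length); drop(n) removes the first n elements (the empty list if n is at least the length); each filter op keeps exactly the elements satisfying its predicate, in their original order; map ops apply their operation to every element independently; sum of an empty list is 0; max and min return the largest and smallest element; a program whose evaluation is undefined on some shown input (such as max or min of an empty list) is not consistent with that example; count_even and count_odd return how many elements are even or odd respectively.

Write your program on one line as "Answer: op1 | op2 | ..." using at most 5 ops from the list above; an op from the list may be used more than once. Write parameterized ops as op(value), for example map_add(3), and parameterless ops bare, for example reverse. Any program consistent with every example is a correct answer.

sort_desc | filter_odd | map_add(6) | filter_gt(4) | len

Check, running the answer program on each example:
  [41, 35, -13] -> [41, 35, -13] -> [41, 35, -13] -> [47, 41, -7] -> [47, 41] -> 2
  [32, 19, -23, 46, 38] -> [46, 38, 32, 19, -23] -> [19, -23] -> [25, -17] -> [25] -> 1
  [-12, -10, 20, -34, -35, -43, 32, -7] -> [32, 20, -7, -10, -12, -34, -35, -43] -> [-7, -35, -43] -> [-1, -29, -37] -> [] -> 0
  [33, 35, -36, 14, -13, 11, -49, 43, 1] -> [43, 35, 33, 14, 11, 1, -13, -36, -49] -> [43, 35, 33, 11, 1, -13, -49] -> [49, 41, 39, 17, 7, -7, -43] -> [49, 41, 39, 17, 7] -> 5
  [32, 39, -13, 11, 47, 11, -27, 0, 29] -> [47, 39, 32, 29, 11, 11, 0, -13, -27] -> [47, 39, 29, 11, 11, -13, -27] -> [53, 45, 35, 17, 17, -7, -21] -> [53, 45, 35, 17, 17] -> 5
  [4, -39, -28] -> [4, -28, -39] -> [-39] -> [-33] -> [] -> 0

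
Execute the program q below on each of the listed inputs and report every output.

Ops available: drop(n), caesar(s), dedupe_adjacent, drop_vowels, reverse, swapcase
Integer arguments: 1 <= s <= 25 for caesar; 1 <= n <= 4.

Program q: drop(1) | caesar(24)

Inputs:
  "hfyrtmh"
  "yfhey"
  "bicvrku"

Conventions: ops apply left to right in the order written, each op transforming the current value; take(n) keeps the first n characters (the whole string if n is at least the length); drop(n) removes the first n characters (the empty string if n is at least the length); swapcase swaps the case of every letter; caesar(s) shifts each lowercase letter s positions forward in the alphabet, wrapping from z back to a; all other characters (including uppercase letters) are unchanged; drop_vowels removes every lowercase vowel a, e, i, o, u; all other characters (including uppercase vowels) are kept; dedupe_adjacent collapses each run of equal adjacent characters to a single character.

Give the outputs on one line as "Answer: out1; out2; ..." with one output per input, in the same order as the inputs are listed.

Execution, op by op:
  "hfyrtmh" -> "fyrtmh" -> "dwprkf"
  "yfhey" -> "fhey" -> "dfcw"
  "bicvrku" -> "icvrku" -> "gatpis"

"dwprkf"; "dfcw"; "gatpis"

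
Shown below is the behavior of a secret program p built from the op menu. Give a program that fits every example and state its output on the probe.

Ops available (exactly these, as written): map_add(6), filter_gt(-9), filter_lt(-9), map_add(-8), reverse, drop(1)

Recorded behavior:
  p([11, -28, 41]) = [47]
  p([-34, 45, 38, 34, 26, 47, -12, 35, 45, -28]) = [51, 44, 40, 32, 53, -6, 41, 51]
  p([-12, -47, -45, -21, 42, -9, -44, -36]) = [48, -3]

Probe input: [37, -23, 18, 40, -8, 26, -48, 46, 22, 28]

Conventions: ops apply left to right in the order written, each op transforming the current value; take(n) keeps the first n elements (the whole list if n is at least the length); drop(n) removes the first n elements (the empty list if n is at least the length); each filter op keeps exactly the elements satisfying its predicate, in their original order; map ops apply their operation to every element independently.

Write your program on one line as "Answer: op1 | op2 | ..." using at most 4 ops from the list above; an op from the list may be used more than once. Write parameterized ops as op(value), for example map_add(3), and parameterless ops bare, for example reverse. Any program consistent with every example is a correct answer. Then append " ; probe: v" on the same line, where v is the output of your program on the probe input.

map_add(6) | drop(1) | filter_gt(-9) ; probe: [24, 46, -2, 32, 52, 28, 34]

Check, running the answer program on each example:
  [11, -28, 41] -> [17, -22, 47] -> [-22, 47] -> [47]
  [-34, 45, 38, 34, 26, 47, -12, 35, 45, -28] -> [-28, 51, 44, 40, 32, 53, -6, 41, 51, -22] -> [51, 44, 40, 32, 53, -6, 41, 51, -22] -> [51, 44, 40, 32, 53, -6, 41, 51]
  [-12, -47, -45, -21, 42, -9, -44, -36] -> [-6, -41, -39, -15, 48, -3, -38, -30] -> [-41, -39, -15, 48, -3, -38, -30] -> [48, -3]
  probe: [37, -23, 18, 40, -8, 26, -48, 46, 22, 28] -> [43, -17, 24, 46, -2, 32, -42, 52, 28, 34] -> [-17, 24, 46, -2, 32, -42, 52, 28, 34] -> [24, 46, -2, 32, 52, 28, 34]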